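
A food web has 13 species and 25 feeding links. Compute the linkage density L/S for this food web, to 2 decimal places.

There are L = 25 links among S = 13 species.
L/S = 25/13 = 1.9231 ≈ 1.92.

L/S = 1.92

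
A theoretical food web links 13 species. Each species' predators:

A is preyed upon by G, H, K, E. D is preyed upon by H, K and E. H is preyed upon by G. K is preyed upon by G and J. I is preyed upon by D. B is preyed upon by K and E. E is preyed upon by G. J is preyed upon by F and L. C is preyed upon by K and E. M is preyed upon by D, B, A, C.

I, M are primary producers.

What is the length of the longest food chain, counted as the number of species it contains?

5 species

One longest chain: M → B → K → J → F.
It has 5 species and 4 links.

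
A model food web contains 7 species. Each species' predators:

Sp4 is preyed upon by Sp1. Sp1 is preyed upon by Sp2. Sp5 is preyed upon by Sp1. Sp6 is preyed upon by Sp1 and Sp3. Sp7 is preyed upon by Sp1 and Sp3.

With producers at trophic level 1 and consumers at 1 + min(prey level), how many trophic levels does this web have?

Producers (level 1): Sp5, Sp6, Sp4, Sp7.
Following each consumer down to its lowest-level prey: Sp5 → Sp1 → Sp2 (levels 1 through 3).
All prey of Sp2 (Sp1 2) are at level 2 or above, so Sp2 is at level 1 + 2 = 3.
Every consumer has at least one prey at level 2 or below, so none exceeds level 3.

3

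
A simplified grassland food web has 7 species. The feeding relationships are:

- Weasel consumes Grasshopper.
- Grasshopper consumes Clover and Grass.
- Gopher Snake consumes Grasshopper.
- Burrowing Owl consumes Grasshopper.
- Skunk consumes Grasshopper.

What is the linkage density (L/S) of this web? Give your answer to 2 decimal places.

There are L = 6 links among S = 7 species.
L/S = 6/7 = 0.8571 ≈ 0.86.

L/S = 0.86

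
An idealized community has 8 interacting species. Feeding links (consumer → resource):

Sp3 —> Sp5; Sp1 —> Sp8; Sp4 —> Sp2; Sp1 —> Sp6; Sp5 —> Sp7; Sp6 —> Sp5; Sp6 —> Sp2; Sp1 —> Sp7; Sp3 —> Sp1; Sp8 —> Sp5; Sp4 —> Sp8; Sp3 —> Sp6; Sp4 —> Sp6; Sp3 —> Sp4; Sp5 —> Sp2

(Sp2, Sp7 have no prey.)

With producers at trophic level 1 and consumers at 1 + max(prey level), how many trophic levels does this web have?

Producers (level 1): Sp2, Sp7.
Sp2 → Sp5 → Sp6 → Sp4 → Sp3 gives Sp3 level 5.
No species has a prey at level 5, so no species reaches level 6.

5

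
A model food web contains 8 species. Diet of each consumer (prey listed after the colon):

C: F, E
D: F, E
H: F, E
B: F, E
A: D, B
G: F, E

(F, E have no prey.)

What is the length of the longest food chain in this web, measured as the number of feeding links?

One longest chain: F → D → A.
It has 3 species and 2 links.

2 links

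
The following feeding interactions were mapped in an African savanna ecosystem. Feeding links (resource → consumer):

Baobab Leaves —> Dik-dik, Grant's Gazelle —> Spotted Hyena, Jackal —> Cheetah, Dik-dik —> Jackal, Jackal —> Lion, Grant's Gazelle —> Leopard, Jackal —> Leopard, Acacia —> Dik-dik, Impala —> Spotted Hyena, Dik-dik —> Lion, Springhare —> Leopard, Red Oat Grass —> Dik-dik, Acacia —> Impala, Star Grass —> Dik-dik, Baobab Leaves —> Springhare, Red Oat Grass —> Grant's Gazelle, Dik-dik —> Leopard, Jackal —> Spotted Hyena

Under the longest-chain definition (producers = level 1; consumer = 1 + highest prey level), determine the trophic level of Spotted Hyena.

Star Grass is a producer → level 1.
Dik-dik eats Star Grass (level 1); other prey at levels: Acacia 1, Red Oat Grass 1, Baobab Leaves 1 → level 2.
Jackal eats Dik-dik → level 3.
Spotted Hyena eats Jackal (level 3); other prey at levels: Impala 2, Grant's Gazelle 2 → level 4.

Trophic level 4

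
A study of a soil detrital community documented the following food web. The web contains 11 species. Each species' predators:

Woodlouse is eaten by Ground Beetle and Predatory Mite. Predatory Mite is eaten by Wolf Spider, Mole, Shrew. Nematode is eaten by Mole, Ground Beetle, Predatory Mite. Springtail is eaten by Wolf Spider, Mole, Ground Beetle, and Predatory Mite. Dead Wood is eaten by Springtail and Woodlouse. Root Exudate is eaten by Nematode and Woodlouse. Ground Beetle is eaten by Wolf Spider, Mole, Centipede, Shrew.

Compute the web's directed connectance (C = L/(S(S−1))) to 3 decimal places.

The web has S = 11 species and L = 20 feeding links.
C = L / (S(S−1)) = 20 / 110 = 0.1818 ≈ 0.182.

C = 0.182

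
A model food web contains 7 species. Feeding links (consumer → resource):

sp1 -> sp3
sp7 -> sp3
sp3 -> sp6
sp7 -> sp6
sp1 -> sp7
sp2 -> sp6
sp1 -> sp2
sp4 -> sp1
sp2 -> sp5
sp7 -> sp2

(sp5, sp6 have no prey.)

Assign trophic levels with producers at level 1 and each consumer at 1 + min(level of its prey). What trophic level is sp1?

Trophic level 3

sp6 is a producer → level 1.
sp3 eats sp6 → level 2.
sp1 eats sp3 → level 3.
No prey of sp1 is below level 2, so 3 is the minimum.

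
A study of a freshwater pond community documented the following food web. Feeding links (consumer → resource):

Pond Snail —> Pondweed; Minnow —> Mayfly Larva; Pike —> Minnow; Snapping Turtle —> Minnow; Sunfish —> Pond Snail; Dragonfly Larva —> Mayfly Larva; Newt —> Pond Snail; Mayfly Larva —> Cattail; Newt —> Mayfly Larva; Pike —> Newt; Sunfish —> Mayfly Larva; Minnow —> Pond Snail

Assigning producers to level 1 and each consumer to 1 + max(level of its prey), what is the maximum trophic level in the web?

Producers (level 1): Cattail, Pondweed.
Cattail → Mayfly Larva → Minnow → Snapping Turtle gives Snapping Turtle level 4.
No species has a prey at level 4, so no species reaches level 5.

4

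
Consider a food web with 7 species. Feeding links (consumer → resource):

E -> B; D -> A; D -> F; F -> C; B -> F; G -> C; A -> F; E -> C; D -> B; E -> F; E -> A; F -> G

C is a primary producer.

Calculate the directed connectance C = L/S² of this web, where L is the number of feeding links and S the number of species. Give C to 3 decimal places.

The web has S = 7 species and L = 12 feeding links.
C = L / S² = 12 / 49 = 0.2449 ≈ 0.245.

C = 0.245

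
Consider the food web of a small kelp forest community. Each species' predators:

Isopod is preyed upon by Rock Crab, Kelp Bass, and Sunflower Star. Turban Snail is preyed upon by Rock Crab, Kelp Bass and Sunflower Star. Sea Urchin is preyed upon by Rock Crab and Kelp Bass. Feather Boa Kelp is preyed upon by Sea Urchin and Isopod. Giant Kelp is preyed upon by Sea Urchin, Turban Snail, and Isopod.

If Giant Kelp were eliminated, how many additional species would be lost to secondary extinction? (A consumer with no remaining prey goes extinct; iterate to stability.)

1

Remove Giant Kelp.
Round 1: Turban Snail (all prey gone) → extinct.
No further losses. Total secondary extinctions: 1.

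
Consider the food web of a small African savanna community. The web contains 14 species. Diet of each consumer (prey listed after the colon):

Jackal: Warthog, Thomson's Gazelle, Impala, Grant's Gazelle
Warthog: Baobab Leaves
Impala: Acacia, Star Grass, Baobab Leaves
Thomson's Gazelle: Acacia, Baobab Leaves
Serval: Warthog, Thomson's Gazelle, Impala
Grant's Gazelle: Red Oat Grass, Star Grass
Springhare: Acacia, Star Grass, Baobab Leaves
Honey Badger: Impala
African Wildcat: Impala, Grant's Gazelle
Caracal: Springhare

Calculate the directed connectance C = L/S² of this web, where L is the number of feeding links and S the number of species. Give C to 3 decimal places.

C = 0.112

The web has S = 14 species and L = 22 feeding links.
C = L / S² = 22 / 196 = 0.1122 ≈ 0.112.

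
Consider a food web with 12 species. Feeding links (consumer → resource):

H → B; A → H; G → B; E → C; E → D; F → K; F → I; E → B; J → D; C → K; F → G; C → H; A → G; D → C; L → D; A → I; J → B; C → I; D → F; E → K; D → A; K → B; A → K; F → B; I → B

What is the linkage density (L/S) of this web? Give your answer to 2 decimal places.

There are L = 25 links among S = 12 species.
L/S = 25/12 = 2.0833 ≈ 2.08.

L/S = 2.08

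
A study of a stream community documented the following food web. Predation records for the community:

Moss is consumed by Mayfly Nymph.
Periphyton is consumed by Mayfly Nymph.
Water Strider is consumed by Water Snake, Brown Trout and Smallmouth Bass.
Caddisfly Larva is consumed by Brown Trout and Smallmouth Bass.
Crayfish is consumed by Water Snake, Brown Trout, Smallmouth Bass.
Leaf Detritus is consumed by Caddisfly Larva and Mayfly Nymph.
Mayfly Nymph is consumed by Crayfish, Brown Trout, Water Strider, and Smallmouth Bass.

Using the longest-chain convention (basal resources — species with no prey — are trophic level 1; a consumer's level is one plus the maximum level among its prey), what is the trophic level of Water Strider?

Moss has no prey (basal) → level 1.
Mayfly Nymph eats Moss (level 1); other prey at levels: Leaf Detritus 1, Periphyton 1 → level 2.
Water Strider eats Mayfly Nymph → level 3.

Trophic level 3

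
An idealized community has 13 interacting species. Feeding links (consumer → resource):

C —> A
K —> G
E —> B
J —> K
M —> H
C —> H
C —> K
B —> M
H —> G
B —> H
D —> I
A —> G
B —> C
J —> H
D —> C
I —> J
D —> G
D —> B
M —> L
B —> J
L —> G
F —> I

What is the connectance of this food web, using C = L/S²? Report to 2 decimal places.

The web has S = 13 species and L = 22 feeding links.
C = L / S² = 22 / 169 = 0.1302 ≈ 0.13.

C = 0.13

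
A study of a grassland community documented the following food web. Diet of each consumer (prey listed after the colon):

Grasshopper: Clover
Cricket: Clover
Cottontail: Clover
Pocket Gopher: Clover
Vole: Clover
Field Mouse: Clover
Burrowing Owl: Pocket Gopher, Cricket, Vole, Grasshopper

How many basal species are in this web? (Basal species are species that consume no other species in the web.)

Basal species (no prey listed): Clover.
Count: 1.

1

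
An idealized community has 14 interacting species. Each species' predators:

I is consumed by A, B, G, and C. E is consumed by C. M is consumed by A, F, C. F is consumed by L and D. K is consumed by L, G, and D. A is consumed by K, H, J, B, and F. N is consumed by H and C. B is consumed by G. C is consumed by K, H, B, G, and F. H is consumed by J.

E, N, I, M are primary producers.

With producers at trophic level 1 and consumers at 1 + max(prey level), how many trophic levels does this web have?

Producers (level 1): E, N, I, M.
E → C → F → D gives D level 4.
No species has a prey at level 4, so no species reaches level 5.

4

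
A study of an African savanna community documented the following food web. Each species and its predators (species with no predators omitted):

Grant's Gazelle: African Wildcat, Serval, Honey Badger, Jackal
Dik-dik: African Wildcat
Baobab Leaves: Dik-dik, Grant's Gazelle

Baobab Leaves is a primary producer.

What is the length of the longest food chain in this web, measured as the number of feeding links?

One longest chain: Baobab Leaves → Dik-dik → African Wildcat.
It has 3 species and 2 links.

2 links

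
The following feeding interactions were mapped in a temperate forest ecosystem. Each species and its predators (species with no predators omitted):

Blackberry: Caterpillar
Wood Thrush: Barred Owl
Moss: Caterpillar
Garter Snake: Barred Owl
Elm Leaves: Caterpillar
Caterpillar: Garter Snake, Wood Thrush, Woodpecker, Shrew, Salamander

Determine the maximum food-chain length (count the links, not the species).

3 links

One longest chain: Elm Leaves → Caterpillar → Garter Snake → Barred Owl.
It has 4 species and 3 links.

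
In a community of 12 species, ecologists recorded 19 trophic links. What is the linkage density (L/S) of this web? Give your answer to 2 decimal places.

There are L = 19 links among S = 12 species.
L/S = 19/12 = 1.5833 ≈ 1.58.

L/S = 1.58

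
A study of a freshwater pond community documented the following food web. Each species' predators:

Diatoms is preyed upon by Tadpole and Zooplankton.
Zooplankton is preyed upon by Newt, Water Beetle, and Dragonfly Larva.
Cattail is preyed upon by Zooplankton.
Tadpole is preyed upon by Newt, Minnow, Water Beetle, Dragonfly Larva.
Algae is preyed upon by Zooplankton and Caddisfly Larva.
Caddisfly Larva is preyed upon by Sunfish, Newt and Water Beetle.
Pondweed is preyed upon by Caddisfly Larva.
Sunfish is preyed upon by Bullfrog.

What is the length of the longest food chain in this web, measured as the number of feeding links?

One longest chain: Pondweed → Caddisfly Larva → Sunfish → Bullfrog.
It has 4 species and 3 links.

3 links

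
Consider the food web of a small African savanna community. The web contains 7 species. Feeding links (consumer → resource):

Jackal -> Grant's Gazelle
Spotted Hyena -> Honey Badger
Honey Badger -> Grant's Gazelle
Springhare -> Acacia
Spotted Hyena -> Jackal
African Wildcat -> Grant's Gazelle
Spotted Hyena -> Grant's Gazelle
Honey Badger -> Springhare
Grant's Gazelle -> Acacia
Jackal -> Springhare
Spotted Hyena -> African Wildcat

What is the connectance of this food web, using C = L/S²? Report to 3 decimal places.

C = 0.224

The web has S = 7 species and L = 11 feeding links.
C = L / S² = 11 / 49 = 0.2245 ≈ 0.224.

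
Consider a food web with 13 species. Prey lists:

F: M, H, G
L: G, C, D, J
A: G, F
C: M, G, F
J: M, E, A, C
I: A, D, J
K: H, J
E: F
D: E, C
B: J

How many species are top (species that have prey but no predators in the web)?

4

Top species (has prey, but nothing eats it): L, I, B, K.
Count: 4.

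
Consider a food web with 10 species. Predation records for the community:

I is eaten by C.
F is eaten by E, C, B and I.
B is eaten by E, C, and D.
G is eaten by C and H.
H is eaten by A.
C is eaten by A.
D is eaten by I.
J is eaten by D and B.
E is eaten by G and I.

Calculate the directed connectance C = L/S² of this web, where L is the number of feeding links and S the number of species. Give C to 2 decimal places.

C = 0.17

The web has S = 10 species and L = 17 feeding links.
C = L / S² = 17 / 100 = 0.1700 ≈ 0.17.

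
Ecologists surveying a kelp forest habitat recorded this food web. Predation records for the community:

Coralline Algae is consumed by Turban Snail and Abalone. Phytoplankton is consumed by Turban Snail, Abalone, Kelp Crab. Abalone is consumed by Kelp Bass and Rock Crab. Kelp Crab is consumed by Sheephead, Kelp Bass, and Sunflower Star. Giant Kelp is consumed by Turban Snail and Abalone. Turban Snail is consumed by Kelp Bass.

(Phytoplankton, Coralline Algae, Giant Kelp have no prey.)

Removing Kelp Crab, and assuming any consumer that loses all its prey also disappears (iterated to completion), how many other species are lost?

2

Remove Kelp Crab.
Round 1: Sunflower Star (all prey gone), Sheephead (all prey gone) → extinct.
No further losses. Total secondary extinctions: 2.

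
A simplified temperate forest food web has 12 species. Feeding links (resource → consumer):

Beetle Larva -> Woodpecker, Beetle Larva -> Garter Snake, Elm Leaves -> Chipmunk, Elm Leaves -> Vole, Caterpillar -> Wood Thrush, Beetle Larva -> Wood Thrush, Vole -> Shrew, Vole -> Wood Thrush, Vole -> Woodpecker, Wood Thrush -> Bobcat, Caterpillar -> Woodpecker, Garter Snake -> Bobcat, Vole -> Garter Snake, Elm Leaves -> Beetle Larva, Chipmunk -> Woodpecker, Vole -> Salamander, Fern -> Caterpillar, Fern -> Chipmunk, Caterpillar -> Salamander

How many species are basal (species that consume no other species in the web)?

2

Basal species (no prey listed): Elm Leaves, Fern.
Count: 2.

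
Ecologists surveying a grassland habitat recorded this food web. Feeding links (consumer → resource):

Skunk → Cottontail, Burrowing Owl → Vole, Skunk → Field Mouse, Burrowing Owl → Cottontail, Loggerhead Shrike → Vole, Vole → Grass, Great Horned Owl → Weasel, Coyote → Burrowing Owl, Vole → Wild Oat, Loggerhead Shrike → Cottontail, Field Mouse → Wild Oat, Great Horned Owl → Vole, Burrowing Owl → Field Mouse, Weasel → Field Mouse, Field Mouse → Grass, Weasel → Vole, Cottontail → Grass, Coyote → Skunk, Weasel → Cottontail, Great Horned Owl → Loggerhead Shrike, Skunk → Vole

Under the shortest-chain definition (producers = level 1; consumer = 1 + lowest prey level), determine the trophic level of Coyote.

Trophic level 4

Grass is a producer → level 1.
Vole eats Grass → level 2.
Skunk eats Vole → level 3.
Coyote eats Skunk → level 4.
No prey of Coyote is below level 3, so 4 is the minimum.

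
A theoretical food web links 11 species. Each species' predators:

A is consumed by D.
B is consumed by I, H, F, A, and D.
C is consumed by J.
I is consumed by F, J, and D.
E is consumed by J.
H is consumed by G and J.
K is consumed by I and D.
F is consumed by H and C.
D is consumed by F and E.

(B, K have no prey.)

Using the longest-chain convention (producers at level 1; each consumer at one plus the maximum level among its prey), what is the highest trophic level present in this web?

6

Producers (level 1): B, K.
B → I → D → F → H → J gives J level 6.
No species has a prey at level 6, so no species reaches level 7.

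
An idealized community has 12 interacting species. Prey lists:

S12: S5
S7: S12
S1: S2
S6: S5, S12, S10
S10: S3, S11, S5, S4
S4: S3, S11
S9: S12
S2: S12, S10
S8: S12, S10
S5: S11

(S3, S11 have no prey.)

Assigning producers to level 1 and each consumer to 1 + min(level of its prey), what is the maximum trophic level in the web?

Producers (level 1): S3, S11.
Following each consumer down to its lowest-level prey: S11 → S5 → S12 → S7 (levels 1 through 4).
All prey of S7 (S12 3) are at level 3 or above, so S7 is at level 1 + 3 = 4.
Every consumer has at least one prey at level 3 or below, so none exceeds level 4.

4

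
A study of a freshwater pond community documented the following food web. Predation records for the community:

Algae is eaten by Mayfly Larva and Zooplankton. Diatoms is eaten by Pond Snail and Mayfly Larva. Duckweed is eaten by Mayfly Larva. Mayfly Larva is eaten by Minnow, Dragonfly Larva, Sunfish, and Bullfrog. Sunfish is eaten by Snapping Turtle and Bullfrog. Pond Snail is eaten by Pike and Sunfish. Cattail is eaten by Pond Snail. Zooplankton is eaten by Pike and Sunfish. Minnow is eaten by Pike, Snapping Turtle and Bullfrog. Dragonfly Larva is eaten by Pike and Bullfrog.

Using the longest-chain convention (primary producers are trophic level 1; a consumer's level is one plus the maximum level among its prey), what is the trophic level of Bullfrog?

Trophic level 4

Duckweed is a producer → level 1.
Mayfly Larva eats Duckweed (level 1); other prey at levels: Diatoms 1, Algae 1 → level 2.
Dragonfly Larva eats Mayfly Larva → level 3.
Bullfrog eats Dragonfly Larva (level 3); other prey at levels: Mayfly Larva 2, Sunfish 3, Minnow 3 → level 4.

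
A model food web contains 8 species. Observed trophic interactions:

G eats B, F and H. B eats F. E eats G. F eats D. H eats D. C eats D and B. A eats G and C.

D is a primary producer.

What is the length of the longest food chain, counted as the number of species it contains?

One longest chain: D → F → B → G → E.
It has 5 species and 4 links.

5 species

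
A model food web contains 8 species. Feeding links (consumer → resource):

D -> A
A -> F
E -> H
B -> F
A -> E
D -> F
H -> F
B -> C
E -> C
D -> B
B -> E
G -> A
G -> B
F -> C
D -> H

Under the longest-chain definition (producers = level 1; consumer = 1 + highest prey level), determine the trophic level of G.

Trophic level 6

C is a producer → level 1.
F eats C → level 2.
H eats F → level 3.
E eats H (level 3); other prey at levels: C 1 → level 4.
B eats E (level 4); other prey at levels: C 1, F 2 → level 5.
G eats B (level 5); other prey at levels: A 5 → level 6.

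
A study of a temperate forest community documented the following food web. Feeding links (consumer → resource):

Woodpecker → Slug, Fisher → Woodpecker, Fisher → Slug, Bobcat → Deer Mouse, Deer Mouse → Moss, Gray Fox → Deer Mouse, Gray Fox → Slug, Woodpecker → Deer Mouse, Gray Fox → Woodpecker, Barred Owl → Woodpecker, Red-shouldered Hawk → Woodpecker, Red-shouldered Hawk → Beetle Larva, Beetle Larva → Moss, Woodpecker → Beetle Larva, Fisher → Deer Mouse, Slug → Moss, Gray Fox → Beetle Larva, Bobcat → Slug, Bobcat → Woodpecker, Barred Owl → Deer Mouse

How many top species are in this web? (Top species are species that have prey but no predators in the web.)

5

Top species (has prey, but nothing eats it): Gray Fox, Fisher, Red-shouldered Hawk, Barred Owl, Bobcat.
Count: 5.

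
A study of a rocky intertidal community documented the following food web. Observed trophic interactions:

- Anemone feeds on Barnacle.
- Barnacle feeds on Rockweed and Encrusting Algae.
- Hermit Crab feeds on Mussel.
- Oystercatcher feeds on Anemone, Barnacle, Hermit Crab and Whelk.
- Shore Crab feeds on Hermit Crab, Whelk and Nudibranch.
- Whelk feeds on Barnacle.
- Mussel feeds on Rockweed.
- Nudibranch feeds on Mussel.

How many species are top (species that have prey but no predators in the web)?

2

Top species (has prey, but nothing eats it): Oystercatcher, Shore Crab.
Count: 2.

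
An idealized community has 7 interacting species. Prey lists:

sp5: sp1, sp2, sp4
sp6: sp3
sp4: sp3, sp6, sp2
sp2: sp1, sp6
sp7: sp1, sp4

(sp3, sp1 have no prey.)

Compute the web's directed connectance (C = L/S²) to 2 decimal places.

C = 0.22

The web has S = 7 species and L = 11 feeding links.
C = L / S² = 11 / 49 = 0.2245 ≈ 0.22.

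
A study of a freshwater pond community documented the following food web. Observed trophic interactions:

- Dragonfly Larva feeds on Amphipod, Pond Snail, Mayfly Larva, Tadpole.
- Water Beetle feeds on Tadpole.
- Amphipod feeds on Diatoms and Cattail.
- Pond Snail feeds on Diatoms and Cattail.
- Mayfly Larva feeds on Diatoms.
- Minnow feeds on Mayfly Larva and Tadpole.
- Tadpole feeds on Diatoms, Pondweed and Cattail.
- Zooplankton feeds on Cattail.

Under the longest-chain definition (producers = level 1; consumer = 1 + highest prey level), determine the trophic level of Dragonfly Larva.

Diatoms is a producer → level 1.
Mayfly Larva eats Diatoms → level 2.
Dragonfly Larva eats Mayfly Larva (level 2); other prey at levels: Tadpole 2, Pond Snail 2, Amphipod 2 → level 3.

Trophic level 3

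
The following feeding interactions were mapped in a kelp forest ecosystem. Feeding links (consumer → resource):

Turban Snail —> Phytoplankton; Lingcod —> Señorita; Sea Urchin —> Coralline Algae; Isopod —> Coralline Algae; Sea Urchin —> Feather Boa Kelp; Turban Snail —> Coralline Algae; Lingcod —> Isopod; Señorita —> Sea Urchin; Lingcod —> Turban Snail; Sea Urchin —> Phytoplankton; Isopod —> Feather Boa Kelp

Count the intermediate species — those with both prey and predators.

4

Intermediate species (has both prey and predators): Sea Urchin, Turban Snail, Isopod, Señorita.
Count: 4.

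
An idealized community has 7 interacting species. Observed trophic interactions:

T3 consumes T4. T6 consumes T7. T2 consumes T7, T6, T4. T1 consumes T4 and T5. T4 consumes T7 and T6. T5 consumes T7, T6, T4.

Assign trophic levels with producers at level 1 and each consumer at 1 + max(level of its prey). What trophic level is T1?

Trophic level 5

T7 is a producer → level 1.
T6 eats T7 → level 2.
T4 eats T6 (level 2); other prey at levels: T7 1 → level 3.
T5 eats T4 (level 3); other prey at levels: T7 1, T6 2 → level 4.
T1 eats T5 (level 4); other prey at levels: T4 3 → level 5.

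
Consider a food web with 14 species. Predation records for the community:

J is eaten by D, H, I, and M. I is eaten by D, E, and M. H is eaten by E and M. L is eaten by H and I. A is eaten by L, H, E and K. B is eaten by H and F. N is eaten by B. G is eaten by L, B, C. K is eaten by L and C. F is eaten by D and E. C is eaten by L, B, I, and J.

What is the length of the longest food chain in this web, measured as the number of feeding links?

5 links

One longest chain: A → K → C → J → I → M.
It has 6 species and 5 links.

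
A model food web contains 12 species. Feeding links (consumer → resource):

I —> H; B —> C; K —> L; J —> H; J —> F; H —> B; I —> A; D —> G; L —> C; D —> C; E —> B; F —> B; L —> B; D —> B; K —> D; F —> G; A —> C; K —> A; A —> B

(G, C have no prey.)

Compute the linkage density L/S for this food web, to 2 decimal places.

There are L = 19 links among S = 12 species.
L/S = 19/12 = 1.5833 ≈ 1.58.

L/S = 1.58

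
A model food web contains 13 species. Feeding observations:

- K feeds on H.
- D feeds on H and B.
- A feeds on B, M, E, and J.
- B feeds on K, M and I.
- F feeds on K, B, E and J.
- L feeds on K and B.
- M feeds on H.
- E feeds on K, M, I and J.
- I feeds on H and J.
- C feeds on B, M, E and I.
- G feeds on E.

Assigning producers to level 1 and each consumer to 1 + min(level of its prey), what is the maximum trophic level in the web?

Producers (level 1): J, H.
Following each consumer down to its lowest-level prey: J → E → G (levels 1 through 3).
All prey of G (E 2) are at level 2 or above, so G is at level 1 + 2 = 3.
Every consumer has at least one prey at level 2 or below, so none exceeds level 3.

3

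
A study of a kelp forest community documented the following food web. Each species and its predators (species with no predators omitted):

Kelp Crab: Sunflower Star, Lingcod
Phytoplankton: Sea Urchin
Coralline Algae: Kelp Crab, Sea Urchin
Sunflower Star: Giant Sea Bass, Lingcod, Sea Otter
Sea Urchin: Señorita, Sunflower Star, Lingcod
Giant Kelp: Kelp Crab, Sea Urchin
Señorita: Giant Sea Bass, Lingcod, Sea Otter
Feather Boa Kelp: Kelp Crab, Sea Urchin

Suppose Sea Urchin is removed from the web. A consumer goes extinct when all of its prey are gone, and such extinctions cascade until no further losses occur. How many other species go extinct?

1

Remove Sea Urchin.
Round 1: Señorita (all prey gone) → extinct.
No further losses. Total secondary extinctions: 1.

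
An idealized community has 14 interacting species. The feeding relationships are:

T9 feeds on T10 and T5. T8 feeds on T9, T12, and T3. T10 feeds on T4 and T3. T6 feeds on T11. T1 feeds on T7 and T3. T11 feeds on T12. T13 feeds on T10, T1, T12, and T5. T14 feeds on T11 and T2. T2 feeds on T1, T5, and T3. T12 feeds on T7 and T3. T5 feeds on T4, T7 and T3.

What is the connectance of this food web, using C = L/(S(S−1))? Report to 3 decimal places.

C = 0.137

The web has S = 14 species and L = 25 feeding links.
C = L / (S(S−1)) = 25 / 182 = 0.1374 ≈ 0.137.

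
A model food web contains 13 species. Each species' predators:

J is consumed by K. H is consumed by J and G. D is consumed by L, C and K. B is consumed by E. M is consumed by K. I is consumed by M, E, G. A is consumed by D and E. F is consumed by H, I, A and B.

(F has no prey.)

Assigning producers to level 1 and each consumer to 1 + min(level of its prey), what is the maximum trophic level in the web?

Producers (level 1): F.
Following each consumer down to its lowest-level prey: F → A → D → C (levels 1 through 4).
All prey of C (D 3) are at level 3 or above, so C is at level 1 + 3 = 4.
Every consumer has at least one prey at level 3 or below, so none exceeds level 4.

4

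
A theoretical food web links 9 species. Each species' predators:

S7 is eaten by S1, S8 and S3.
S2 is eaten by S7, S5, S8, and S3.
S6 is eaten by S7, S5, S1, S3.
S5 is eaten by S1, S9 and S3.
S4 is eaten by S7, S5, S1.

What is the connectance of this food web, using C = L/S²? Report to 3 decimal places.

C = 0.210

The web has S = 9 species and L = 17 feeding links.
C = L / S² = 17 / 81 = 0.2099 ≈ 0.210.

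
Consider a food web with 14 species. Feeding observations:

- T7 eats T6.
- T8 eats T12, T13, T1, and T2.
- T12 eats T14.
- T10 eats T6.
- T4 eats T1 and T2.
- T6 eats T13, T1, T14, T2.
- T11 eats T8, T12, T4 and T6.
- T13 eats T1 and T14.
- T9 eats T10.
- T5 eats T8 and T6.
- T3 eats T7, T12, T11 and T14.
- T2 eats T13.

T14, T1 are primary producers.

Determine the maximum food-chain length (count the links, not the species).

5 links

One longest chain: T14 → T13 → T2 → T6 → T7 → T3.
It has 6 species and 5 links.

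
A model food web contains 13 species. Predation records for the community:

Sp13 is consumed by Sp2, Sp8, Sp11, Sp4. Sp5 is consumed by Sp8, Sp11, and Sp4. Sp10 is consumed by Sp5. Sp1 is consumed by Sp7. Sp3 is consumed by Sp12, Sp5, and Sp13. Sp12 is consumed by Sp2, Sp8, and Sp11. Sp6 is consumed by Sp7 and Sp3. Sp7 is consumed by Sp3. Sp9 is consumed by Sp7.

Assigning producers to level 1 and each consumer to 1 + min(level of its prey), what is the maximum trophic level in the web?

Producers (level 1): Sp10, Sp6, Sp9, Sp1.
Following each consumer down to its lowest-level prey: Sp6 → Sp3 → Sp12 → Sp2 (levels 1 through 4).
All prey of Sp2 (Sp12 3, Sp13 3) are at level 3 or above, so Sp2 is at level 1 + 3 = 4.
Every consumer has at least one prey at level 3 or below, so none exceeds level 4.

4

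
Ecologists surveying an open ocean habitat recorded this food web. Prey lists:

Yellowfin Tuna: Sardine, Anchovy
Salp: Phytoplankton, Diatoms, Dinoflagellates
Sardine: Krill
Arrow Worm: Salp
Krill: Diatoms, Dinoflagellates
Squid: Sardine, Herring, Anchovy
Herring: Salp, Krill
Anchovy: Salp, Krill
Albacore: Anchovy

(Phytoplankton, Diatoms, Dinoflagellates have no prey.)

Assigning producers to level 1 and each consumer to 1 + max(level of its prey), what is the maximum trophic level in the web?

4

Producers (level 1): Phytoplankton, Diatoms, Dinoflagellates.
Phytoplankton → Salp → Anchovy → Squid gives Squid level 4.
No species has a prey at level 4, so no species reaches level 5.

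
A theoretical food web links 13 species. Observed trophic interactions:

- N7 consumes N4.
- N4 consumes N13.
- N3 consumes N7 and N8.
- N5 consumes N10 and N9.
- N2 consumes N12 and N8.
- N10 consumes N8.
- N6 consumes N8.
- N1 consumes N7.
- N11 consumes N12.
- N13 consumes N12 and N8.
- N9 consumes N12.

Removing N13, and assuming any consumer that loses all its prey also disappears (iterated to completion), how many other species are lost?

Remove N13.
Round 1: N4 (all prey gone) → extinct.
Round 2: N7 (all prey gone) → extinct.
Round 3: N1 (all prey gone) → extinct.
No further losses. Total secondary extinctions: 3.

3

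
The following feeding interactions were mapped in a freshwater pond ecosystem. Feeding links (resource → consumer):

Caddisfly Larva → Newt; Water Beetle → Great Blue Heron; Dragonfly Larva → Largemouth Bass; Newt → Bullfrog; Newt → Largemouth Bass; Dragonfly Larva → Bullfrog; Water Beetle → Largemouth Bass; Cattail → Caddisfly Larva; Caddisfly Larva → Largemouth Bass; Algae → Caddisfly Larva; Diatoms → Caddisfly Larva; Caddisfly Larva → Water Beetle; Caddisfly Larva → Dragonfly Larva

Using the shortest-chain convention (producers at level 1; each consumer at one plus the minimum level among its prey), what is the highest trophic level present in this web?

Producers (level 1): Algae, Cattail, Diatoms.
Following each consumer down to its lowest-level prey: Algae → Caddisfly Larva → Water Beetle → Great Blue Heron (levels 1 through 4).
All prey of Great Blue Heron (Water Beetle 3) are at level 3 or above, so Great Blue Heron is at level 1 + 3 = 4.
Every consumer has at least one prey at level 3 or below, so none exceeds level 4.

4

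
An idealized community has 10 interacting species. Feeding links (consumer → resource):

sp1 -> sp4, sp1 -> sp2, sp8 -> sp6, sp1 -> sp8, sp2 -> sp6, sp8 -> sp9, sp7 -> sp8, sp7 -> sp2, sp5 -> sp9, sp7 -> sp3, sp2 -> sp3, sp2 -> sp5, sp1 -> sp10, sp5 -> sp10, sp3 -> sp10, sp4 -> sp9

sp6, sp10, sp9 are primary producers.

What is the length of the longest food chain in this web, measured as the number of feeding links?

One longest chain: sp10 → sp5 → sp2 → sp7.
It has 4 species and 3 links.

3 links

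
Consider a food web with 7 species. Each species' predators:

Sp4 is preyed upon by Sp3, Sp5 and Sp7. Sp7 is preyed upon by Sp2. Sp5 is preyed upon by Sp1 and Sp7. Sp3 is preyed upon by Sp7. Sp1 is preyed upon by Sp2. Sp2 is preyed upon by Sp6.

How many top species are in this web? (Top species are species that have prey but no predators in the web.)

Top species (has prey, but nothing eats it): Sp6.
Count: 1.

1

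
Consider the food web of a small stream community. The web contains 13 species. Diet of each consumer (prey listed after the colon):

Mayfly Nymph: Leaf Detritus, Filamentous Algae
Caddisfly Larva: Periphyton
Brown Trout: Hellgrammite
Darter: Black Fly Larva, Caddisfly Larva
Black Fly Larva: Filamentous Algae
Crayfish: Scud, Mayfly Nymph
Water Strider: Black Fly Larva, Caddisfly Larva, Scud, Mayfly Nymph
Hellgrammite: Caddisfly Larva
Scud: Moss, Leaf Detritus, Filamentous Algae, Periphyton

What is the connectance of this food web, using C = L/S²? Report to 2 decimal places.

The web has S = 13 species and L = 18 feeding links.
C = L / S² = 18 / 169 = 0.1065 ≈ 0.11.

C = 0.11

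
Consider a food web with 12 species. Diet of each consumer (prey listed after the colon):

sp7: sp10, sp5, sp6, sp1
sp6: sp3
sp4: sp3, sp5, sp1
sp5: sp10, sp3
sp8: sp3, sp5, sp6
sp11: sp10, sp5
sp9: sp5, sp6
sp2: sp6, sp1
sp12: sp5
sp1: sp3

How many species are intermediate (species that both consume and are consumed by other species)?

3

Intermediate species (has both prey and predators): sp5, sp6, sp1.
Count: 3.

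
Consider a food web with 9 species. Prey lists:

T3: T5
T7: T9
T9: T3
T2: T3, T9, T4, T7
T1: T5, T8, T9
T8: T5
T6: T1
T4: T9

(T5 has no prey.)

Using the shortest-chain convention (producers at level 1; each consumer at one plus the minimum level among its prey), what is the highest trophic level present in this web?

Producers (level 1): T5.
Following each consumer down to its lowest-level prey: T5 → T3 → T9 → T7 (levels 1 through 4).
All prey of T7 (T9 3) are at level 3 or above, so T7 is at level 1 + 3 = 4.
Every consumer has at least one prey at level 3 or below, so none exceeds level 4.

4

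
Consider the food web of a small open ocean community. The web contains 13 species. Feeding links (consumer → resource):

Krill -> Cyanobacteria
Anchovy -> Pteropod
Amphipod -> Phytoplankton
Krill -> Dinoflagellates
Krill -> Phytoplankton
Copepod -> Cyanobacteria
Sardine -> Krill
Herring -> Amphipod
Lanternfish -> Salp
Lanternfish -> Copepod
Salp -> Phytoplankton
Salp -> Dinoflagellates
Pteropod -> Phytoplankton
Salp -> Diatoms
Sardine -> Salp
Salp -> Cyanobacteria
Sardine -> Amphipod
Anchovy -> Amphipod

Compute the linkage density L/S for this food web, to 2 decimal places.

There are L = 18 links among S = 13 species.
L/S = 18/13 = 1.3846 ≈ 1.38.

L/S = 1.38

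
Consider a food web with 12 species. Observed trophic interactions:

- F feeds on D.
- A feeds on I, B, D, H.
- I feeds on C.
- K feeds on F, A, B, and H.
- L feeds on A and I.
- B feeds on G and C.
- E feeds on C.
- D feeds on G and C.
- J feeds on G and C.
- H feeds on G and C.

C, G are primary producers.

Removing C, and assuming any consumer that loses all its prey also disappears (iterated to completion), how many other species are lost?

Remove C.
Round 1: I (all prey gone), E (all prey gone) → extinct.
No further losses. Total secondary extinctions: 2.

2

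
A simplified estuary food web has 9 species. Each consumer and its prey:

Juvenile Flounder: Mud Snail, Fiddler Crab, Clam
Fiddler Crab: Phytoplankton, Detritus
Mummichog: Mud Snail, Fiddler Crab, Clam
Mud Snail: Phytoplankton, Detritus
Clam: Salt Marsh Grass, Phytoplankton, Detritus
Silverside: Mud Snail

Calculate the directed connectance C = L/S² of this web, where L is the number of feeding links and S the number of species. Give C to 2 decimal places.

C = 0.17

The web has S = 9 species and L = 14 feeding links.
C = L / S² = 14 / 81 = 0.1728 ≈ 0.17.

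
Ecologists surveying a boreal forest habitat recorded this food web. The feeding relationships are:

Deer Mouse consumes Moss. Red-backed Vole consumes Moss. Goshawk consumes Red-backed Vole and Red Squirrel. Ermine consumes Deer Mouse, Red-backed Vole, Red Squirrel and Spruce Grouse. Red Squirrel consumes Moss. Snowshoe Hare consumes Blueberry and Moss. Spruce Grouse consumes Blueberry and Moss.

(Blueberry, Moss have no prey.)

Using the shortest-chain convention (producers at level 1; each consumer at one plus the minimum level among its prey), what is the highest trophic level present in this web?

3

Producers (level 1): Blueberry, Moss.
Following each consumer down to its lowest-level prey: Moss → Red-backed Vole → Ermine (levels 1 through 3).
All prey of Ermine (Red-backed Vole 2, Red Squirrel 2, Deer Mouse 2, Spruce Grouse 2) are at level 2 or above, so Ermine is at level 1 + 2 = 3.
Every consumer has at least one prey at level 2 or below, so none exceeds level 3.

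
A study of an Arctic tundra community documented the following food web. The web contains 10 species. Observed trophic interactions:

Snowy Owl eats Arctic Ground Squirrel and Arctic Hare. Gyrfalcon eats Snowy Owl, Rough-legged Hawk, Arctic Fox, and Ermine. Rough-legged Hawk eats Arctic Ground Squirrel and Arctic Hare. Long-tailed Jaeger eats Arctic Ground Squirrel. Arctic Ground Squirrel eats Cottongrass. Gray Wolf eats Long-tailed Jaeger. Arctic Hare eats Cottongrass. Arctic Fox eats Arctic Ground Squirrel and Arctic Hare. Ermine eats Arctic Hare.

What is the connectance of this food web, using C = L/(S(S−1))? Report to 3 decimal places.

C = 0.167

The web has S = 10 species and L = 15 feeding links.
C = L / (S(S−1)) = 15 / 90 = 0.1667 ≈ 0.167.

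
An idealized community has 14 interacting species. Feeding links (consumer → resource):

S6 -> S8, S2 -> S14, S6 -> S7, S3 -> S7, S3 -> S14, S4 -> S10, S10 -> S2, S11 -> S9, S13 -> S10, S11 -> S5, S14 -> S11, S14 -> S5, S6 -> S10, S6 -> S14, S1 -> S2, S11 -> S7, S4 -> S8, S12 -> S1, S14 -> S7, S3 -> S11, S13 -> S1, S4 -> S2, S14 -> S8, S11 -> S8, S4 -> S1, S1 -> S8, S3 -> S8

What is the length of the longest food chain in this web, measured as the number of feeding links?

One longest chain: S8 → S11 → S14 → S2 → S1 → S12.
It has 6 species and 5 links.

5 links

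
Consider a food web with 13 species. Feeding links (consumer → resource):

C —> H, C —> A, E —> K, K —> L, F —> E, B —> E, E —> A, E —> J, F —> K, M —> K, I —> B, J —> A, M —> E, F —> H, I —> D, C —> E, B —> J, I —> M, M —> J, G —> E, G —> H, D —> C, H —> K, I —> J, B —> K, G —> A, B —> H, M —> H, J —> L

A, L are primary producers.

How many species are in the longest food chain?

One longest chain: L → K → E → C → D → I.
It has 6 species and 5 links.

6 species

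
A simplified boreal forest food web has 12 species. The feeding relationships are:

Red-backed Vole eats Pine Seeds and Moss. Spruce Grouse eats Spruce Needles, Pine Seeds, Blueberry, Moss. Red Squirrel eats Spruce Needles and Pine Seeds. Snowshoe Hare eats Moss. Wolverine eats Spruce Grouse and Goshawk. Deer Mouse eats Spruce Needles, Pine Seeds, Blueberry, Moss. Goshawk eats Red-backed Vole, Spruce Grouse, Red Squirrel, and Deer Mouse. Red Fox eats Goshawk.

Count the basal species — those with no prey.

4

Basal species (no prey listed): Blueberry, Spruce Needles, Pine Seeds, Moss.
Count: 4.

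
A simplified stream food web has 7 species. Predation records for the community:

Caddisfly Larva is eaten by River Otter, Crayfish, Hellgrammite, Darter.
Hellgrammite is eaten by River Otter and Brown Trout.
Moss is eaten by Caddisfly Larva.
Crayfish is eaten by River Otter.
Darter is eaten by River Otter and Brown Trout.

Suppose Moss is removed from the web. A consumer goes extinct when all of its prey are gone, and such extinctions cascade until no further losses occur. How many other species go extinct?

6

Remove Moss.
Round 1: Caddisfly Larva (all prey gone) → extinct.
Round 2: Crayfish (all prey gone), Darter (all prey gone), Hellgrammite (all prey gone) → extinct.
Round 3: Brown Trout (all prey gone), River Otter (all prey gone) → extinct.
No further losses. Total secondary extinctions: 6.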